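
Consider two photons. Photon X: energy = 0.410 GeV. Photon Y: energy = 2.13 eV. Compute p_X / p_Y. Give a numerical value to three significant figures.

1.92·10^8

p_X = 2.191·10^-19 kg·m/s (from energy = 0.410 GeV, via p = E/c).
p_Y = 1.138·10^-27 kg·m/s (from energy = 2.13 eV, via p = E/c).
Ratio = 2.191·10^-19 / 1.138·10^-27 = 1.92·10^8.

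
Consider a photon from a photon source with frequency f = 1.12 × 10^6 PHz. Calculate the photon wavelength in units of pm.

Use c = 2.99792458 × 10^8 m/s.
Convert to SI: f = 1.12 × 10^6 PHz = 1.12 × 10^21 Hz.
The photon relation is λ = c/f, giving λ = 2.677 × 10^-13 m.
Converting to pm: λ = 0.2677 pm ≈ 0.268 pm.

0.268 pm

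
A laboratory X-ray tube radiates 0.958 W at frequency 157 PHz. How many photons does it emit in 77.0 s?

Total energy: E_total = P·t = 0.958 × 77.0 = 73.77 J.
Per-photon energy: E = 1.040·10^-16 J.
N = E_total / E_photon = 7.09·10^17.

7.09·10^17 photons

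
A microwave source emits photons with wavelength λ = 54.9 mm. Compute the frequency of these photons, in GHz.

First convert: λ = 54.9 mm = 0.0549 m.
Since f = c/λ for a photon, f = 5.461e9 Hz.
Converting to GHz: f = 5.461 GHz ≈ 5.46 GHz.

5.46 GHz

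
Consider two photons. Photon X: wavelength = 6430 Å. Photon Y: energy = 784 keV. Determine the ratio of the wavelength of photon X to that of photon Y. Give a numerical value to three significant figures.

4.07e5

λ_X = 6.430e-7 m (from wavelength = 6430 Å, via λ given directly).
λ_Y = 1.581e-12 m (from energy = 784 keV, via λ = hc/E).
Ratio = 6.430e-7 / 1.581e-12 = 4.07e5.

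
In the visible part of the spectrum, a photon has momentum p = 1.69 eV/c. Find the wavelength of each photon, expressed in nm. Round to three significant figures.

734 nm

(h = 6.62607015e-34 J·s, c = 2.99792458e8 m/s, 1 eV = 1.602176634e-19 J.)
In SI units: p = 1.69 eV/c = 9.0318e-28 kg·m/s.
The photon relation is λ = h/p, giving λ = 7.336e-7 m.
Converting to nm: λ = 733.6 nm ≈ 734 nm.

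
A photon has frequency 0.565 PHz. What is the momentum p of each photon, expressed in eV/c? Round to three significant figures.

2.34 eV/c

Use h = 6.62607015 × 10^-34 J·s, c = 2.99792458 × 10^8 m/s, 1 eV = 1.602176634 × 10^-19 J.
First convert: f = 0.565 PHz = 5.65 × 10^14 Hz.
The photon relation is p = hf/c, giving p = 1.249 × 10^-27 kg·m/s.
Converting to eV/c: p = 2.337 eV/c ≈ 2.34 eV/c.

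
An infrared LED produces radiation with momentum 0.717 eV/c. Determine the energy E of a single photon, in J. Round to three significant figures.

First convert: p = 0.717 eV/c = 3.8319e-28 kg·m/s.
Apply E = pc: E = 1.149e-19 J.
So E ≈ 1.15e-19 J.

1.15e-19 J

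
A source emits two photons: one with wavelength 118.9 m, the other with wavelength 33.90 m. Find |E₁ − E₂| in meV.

2.61e-5 meV

Using E = hc/λ: E₁ = 1.6707e-27 J, E₂ = 5.8597e-27 J.
|ΔE| = |1.6707e-27 − 5.8597e-27| = 4.19e-27 J = 2.61e-5 meV.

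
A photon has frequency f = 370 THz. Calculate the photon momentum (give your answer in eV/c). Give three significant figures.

Convert to SI: f = 370 THz = 3.7 × 10^14 Hz.
Since p = hf/c for a photon, p = 8.178 × 10^-28 kg·m/s.
Converting to eV/c: p = 1.530 eV/c ≈ 1.53 eV/c.

1.53 eV/c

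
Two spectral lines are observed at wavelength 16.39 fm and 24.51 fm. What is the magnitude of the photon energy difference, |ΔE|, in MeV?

25.1 MeV

Using E = hc/λ: E₁ = 1.2120 × 10^-11 J, E₂ = 8.1046 × 10^-12 J.
|ΔE| = |1.2120 × 10^-11 − 8.1046 × 10^-12| = 4.02 × 10^-12 J = 25.1 MeV.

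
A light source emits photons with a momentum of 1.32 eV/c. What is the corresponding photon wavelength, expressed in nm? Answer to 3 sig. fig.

First convert: p = 1.32 eV/c = 7.0545 × 10^-28 kg·m/s.
The photon relation is λ = h/p, giving λ = 9.393 × 10^-7 m.
Converting to nm: λ = 939.3 nm ≈ 939 nm.

939 nm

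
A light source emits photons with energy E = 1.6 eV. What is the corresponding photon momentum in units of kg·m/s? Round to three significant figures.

Take c = 2.99792458e8 m/s, 1 eV = 1.602176634e-19 J.
Convert to SI: E = 1.6 eV = 2.5635e-19 J.
The photon relation is p = E/c, giving p = 8.551e-28 kg·m/s.
So p ≈ 8.55e-28 kg·m/s.

8.55e-28 kg·m/s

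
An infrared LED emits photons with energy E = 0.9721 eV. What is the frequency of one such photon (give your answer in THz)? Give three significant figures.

(h = 6.62607015 × 10^-34 J·s, 1 eV = 1.602176634 × 10^-19 J.)
First convert: E = 0.9721 eV = 1.5575 × 10^-19 J.
Since f = E/h for a photon, f = 2.351 × 10^14 Hz.
Converting to THz: f = 235.1 THz ≈ 235 THz.

235 THz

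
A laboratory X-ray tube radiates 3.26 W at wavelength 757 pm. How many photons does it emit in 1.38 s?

1.71e16 photons

Total energy: E_total = P·t = 3.26 × 1.38 = 4.499 J.
Per-photon energy: E = 2.624e-16 J.
N = E_total / E_photon = 1.71e16.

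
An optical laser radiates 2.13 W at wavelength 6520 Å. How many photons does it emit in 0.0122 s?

8.53e16 photons

Total energy: E_total = P·t = 2.13 × 0.0122 = 0.02599 J.
Per-photon energy: E = 3.047e-19 J.
N = E_total / E_photon = 8.53e16.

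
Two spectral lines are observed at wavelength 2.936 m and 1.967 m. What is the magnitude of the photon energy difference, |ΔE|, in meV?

Using E = hc/λ: E₁ = 6.7658 × 10^-26 J, E₂ = 1.0099 × 10^-25 J.
|ΔE| = |6.7658 × 10^-26 − 1.0099 × 10^-25| = 3.33 × 10^-26 J = 2.08 × 10^-4 meV.

2.08 × 10^-4 meV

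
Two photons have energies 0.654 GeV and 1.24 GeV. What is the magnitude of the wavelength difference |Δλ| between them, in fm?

Using λ = hc/E: λ₁ = 1.896 × 10^-15 m, λ₂ = 9.999 × 10^-16 m.
|Δλ| = |1.896 × 10^-15 − 9.999 × 10^-16| = 8.96 × 10^-16 m = 0.896 fm.

0.896 fm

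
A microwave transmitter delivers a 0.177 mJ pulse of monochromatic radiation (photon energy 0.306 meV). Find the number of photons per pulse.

3.61·10^18 photons

Per-photon energy: E = 4.903·10^-23 J (from energy = 0.306 meV).
N = E_total / E_photon = 1.77·10^-4 J / 4.903·10^-23 J = 3.61·10^18.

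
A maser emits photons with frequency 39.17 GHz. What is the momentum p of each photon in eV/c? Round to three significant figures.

Convert to SI: f = 39.17 GHz = 3.917·10^10 Hz.
The photon relation is p = hf/c, giving p = 8.657·10^-32 kg·m/s.
Converting to eV/c: p = 1.620·10^-4 eV/c ≈ 1.62·10^-4 eV/c.

1.62·10^-4 eV/c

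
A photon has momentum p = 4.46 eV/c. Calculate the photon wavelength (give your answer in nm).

(h = 6.62607015 × 10^-34 J·s, c = 2.99792458 × 10^8 m/s, 1 eV = 1.602176634 × 10^-19 J.)
First convert: p = 4.46 eV/c = 2.3836 × 10^-27 kg·m/s.
Since λ = h/p for a photon, λ = 2.780 × 10^-7 m.
Converting to nm: λ = 278.0 nm ≈ 278 nm.

278 nm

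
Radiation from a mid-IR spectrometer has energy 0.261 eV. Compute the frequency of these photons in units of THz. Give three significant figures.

First convert: E = 0.261 eV = 4.1817 × 10^-20 J.
Apply f = E/h: f = 6.311 × 10^13 Hz.
Converting to THz: f = 63.11 THz ≈ 63.1 THz.

63.1 THz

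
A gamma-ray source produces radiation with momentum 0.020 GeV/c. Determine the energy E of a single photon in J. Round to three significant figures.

First convert: p = 0.020 GeV/c = 1.0689e-20 kg·m/s.
Since E = pc for a photon, E = 3.204e-12 J.
So E ≈ 3.20e-12 J.

3.20e-12 J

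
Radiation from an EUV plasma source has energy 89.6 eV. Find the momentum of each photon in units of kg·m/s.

Use c = 2.99792458e8 m/s, 1 eV = 1.602176634e-19 J.
In SI units: E = 89.6 eV = 1.4356e-17 J.
Apply p = E/c: p = 4.788e-26 kg·m/s.
So p ≈ 4.79e-26 kg·m/s.

4.79e-26 kg·m/s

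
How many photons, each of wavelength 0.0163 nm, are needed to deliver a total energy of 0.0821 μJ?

Per-photon energy: E = 1.219 × 10^-14 J (from wavelength = 0.0163 nm).
N = E_total / E_photon = 8.21 × 10^-8 J / 1.219 × 10^-14 J = 6.74 × 10^6.

6.74 × 10^6 photons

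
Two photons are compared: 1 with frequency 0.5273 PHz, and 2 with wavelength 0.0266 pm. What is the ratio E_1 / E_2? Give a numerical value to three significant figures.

4.68e-8

E_1 = 3.494e-19 J (from frequency = 0.5273 PHz, via E = hf).
E_2 = 7.468e-12 J (from wavelength = 0.0266 pm, via E = hc/λ).
Ratio = 3.494e-19 / 7.468e-12 = 4.68e-8.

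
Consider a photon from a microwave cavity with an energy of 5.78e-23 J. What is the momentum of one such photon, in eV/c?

Use c = 2.99792458e8 m/s, 1 eV = 1.602176634e-19 J.
For a photon p = E/c, so p = 1.928e-31 kg·m/s.
Converting to eV/c: p = 3.608e-4 eV/c ≈ 3.61e-4 eV/c.

3.61e-4 eV/c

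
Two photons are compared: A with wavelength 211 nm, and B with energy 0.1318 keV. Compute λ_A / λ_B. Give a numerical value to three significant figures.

22.4

λ_A = 2.110e-7 m (from wavelength = 211 nm, via λ given directly).
λ_B = 9.407e-9 m (from energy = 0.1318 keV, via λ = hc/E).
Ratio = 2.110e-7 / 9.407e-9 = 22.4.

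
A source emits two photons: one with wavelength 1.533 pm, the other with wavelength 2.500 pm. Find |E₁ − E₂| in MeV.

0.313 MeV

Using E = hc/λ: E₁ = 1.2958 × 10^-13 J, E₂ = 7.9458 × 10^-14 J.
|ΔE| = |1.2958 × 10^-13 − 7.9458 × 10^-14| = 5.01 × 10^-14 J = 0.313 MeV.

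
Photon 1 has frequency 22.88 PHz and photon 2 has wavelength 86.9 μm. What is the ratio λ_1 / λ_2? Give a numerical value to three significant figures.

λ_1 = 1.310e-8 m (from frequency = 22.88 PHz, via λ = c/f).
λ_2 = 8.690e-5 m (from wavelength = 86.9 μm, via λ given directly).
Ratio = 1.310e-8 / 8.690e-5 = 1.51e-4.

1.51e-4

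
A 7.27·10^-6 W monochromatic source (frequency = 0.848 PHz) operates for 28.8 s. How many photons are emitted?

3.73·10^14 photons

Total energy: E_total = P·t = 7.27·10^-6 × 28.8 = 2.094·10^-4 J.
Per-photon energy: E = 5.619·10^-19 J.
N = E_total / E_photon = 3.73·10^14.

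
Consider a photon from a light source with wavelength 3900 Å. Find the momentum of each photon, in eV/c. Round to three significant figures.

First convert: λ = 3900 Å = 3.9 × 10^-7 m.
Apply p = h/λ: p = 1.699 × 10^-27 kg·m/s.
Converting to eV/c: p = 3.179 eV/c ≈ 3.18 eV/c.

3.18 eV/c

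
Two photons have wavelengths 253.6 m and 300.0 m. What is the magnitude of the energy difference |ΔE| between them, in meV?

Using E = hc/λ: E₁ = 7.8330 × 10^-28 J, E₂ = 6.6215 × 10^-28 J.
|ΔE| = |7.8330 × 10^-28 − 6.6215 × 10^-28| = 1.21 × 10^-28 J = 7.56 × 10^-7 meV.

7.56 × 10^-7 meV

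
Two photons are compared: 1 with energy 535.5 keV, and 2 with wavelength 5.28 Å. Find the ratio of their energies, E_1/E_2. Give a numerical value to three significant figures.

228

E_1 = 8.580e-14 J (from energy = 535.5 keV, via E given directly).
E_2 = 3.762e-16 J (from wavelength = 5.28 Å, via E = hc/λ).
Ratio = 8.580e-14 / 3.762e-16 = 228.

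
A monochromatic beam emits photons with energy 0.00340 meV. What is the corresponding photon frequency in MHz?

First convert: E = 0.00340 meV = 5.4474e-25 J.
Apply f = E/h: f = 8.221e8 Hz.
Converting to MHz: f = 822.1 MHz ≈ 822 MHz.

822 MHz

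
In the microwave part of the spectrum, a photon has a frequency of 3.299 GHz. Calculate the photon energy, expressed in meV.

0.0136 meV

Use h = 6.62607015·10^-34 J·s, 1 eV = 1.602176634·10^-19 J.
In SI units: f = 3.299 GHz = 3.299·10^9 Hz.
For a photon E = hf, so E = 2.186·10^-24 J.
Converting to meV: E = 0.01364 meV ≈ 0.0136 meV.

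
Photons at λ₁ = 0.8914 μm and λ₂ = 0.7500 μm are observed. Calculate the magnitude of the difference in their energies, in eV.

0.262 eV

Using E = hc/λ: E₁ = 2.2285e-19 J, E₂ = 2.6486e-19 J.
|ΔE| = |2.2285e-19 − 2.6486e-19| = 4.20e-20 J = 0.262 eV.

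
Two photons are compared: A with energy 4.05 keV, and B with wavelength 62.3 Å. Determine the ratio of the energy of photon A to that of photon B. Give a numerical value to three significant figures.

E_A = 6.489 × 10^-16 J (from energy = 4.05 keV, via E given directly).
E_B = 3.189 × 10^-17 J (from wavelength = 62.3 Å, via E = hc/λ).
Ratio = 6.489 × 10^-16 / 3.189 × 10^-17 = 20.4.

20.4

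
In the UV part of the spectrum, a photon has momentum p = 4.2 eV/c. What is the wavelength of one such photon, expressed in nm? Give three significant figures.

In SI units: p = 4.2 eV/c = 2.2446e-27 kg·m/s.
Apply λ = h/p: λ = 2.952e-7 m.
Converting to nm: λ = 295.2 nm ≈ 295 nm.

295 nm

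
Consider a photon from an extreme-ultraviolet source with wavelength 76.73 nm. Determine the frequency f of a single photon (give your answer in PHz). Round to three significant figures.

3.91 PHz

Take c = 2.99792458·10^8 m/s.
First convert: λ = 76.73 nm = 7.673·10^-8 m.
The photon relation is f = c/λ, giving f = 3.907·10^15 Hz.
Converting to PHz: f = 3.907 PHz ≈ 3.91 PHz.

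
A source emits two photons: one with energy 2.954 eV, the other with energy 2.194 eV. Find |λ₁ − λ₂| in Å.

Using λ = hc/E: λ₁ = 4.1972e-7 m, λ₂ = 5.6511e-7 m.
|Δλ| = |4.1972e-7 − 5.6511e-7| = 1.45e-7 m = 1450 Å.

1450 Å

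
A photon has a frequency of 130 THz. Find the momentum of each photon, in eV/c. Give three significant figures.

0.538 eV/c

Convert to SI: f = 130 THz = 1.3e14 Hz.
Apply p = hf/c: p = 2.873e-28 kg·m/s.
Converting to eV/c: p = 0.5376 eV/c ≈ 0.538 eV/c.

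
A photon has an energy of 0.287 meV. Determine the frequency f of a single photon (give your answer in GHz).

69.4 GHz

(h = 6.62607015 × 10^-34 J·s, 1 eV = 1.602176634 × 10^-19 J.)
In SI units: E = 0.287 meV = 4.5982 × 10^-23 J.
For a photon f = E/h, so f = 6.940 × 10^10 Hz.
Converting to GHz: f = 69.40 GHz ≈ 69.4 GHz.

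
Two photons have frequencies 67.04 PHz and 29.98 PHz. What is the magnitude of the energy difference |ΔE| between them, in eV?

153 eV

Using E = hf: E₁ = 4.4421 × 10^-17 J, E₂ = 1.9865 × 10^-17 J.
|ΔE| = |4.4421 × 10^-17 − 1.9865 × 10^-17| = 2.46 × 10^-17 J = 153 eV.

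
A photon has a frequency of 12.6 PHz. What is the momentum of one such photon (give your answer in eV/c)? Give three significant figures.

In SI units: f = 12.6 PHz = 1.26 × 10^16 Hz.
Apply p = hf/c: p = 2.785 × 10^-26 kg·m/s.
Converting to eV/c: p = 52.11 eV/c ≈ 52.1 eV/c.

52.1 eV/c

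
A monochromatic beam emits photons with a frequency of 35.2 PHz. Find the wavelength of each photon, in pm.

8520 pm

Take c = 2.99792458·10^8 m/s.
Convert to SI: f = 35.2 PHz = 3.52·10^16 Hz.
Apply λ = c/f: λ = 8.517·10^-9 m.
Converting to pm: λ = 8517 pm ≈ 8520 pm.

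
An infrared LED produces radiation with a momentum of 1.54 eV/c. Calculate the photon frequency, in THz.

(h = 6.62607015e-34 J·s, c = 2.99792458e8 m/s, 1 eV = 1.602176634e-19 J.)
Convert to SI: p = 1.54 eV/c = 8.2302e-28 kg·m/s.
The photon relation is f = pc/h, giving f = 3.724e14 Hz.
Converting to THz: f = 372.4 THz ≈ 372 THz.

372 THz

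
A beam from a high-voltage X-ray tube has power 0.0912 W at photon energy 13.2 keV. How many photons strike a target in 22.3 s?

Total energy: E_total = P·t = 0.0912 × 22.3 = 2.034 J.
Per-photon energy: E = 2.115e-15 J.
N = E_total / E_photon = 9.62e14.

9.62e14 photons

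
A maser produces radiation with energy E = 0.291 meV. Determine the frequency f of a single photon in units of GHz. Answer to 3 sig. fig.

First convert: E = 0.291 meV = 4.6623·10^-23 J.
The photon relation is f = E/h, giving f = 7.036·10^10 Hz.
Converting to GHz: f = 70.36 GHz ≈ 70.4 GHz.

70.4 GHz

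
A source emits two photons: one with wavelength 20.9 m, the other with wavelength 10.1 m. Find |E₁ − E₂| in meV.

Using E = hc/λ: E₁ = 9.505·10^-27 J, E₂ = 1.967·10^-26 J.
|ΔE| = |9.505·10^-27 − 1.967·10^-26| = 1.02·10^-26 J = 6.34·10^-5 meV.

6.34·10^-5 meV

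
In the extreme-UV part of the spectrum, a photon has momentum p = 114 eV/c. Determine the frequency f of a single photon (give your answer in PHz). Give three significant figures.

27.6 PHz

Use h = 6.62607015 × 10^-34 J·s, c = 2.99792458 × 10^8 m/s, 1 eV = 1.602176634 × 10^-19 J.
Convert to SI: p = 114 eV/c = 6.0925 × 10^-26 kg·m/s.
For a photon f = pc/h, so f = 2.757 × 10^16 Hz.
Converting to PHz: f = 27.57 PHz ≈ 27.6 PHz.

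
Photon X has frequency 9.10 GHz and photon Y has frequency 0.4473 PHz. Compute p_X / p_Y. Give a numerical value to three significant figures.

p_X = 2.011e-32 kg·m/s (from frequency = 9.10 GHz, via p = hf/c).
p_Y = 9.886e-28 kg·m/s (from frequency = 0.4473 PHz, via p = hf/c).
Ratio = 2.011e-32 / 9.886e-28 = 2.03e-5.

2.03e-5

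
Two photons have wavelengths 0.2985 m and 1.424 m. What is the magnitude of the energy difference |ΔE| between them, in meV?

Using E = hc/λ: E₁ = 6.6548 × 10^-25 J, E₂ = 1.3950 × 10^-25 J.
|ΔE| = |6.6548 × 10^-25 − 1.3950 × 10^-25| = 5.26 × 10^-25 J = 3.28 × 10^-3 meV.

3.28 × 10^-3 meV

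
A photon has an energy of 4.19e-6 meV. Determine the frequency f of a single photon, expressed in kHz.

1010 kHz

Take h = 6.62607015e-34 J·s, 1 eV = 1.602176634e-19 J.
Convert to SI: E = 4.19e-6 meV = 6.7131e-28 J.
For a photon f = E/h, so f = 1.013e6 Hz.
Converting to kHz: f = 1013 kHz ≈ 1010 kHz.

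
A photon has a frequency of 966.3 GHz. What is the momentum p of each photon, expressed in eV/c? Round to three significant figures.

4.00 × 10^-3 eV/c

Use h = 6.62607015 × 10^-34 J·s, c = 2.99792458 × 10^8 m/s, 1 eV = 1.602176634 × 10^-19 J.
In SI units: f = 966.3 GHz = 9.663 × 10^11 Hz.
Apply p = hf/c: p = 2.136 × 10^-30 kg·m/s.
Converting to eV/c: p = 0.003996 eV/c ≈ 4.00 × 10^-3 eV/c.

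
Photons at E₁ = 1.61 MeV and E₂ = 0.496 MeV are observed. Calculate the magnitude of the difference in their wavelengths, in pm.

1.73 pm

Using λ = hc/E: λ₁ = 7.701e-13 m, λ₂ = 2.500e-12 m.
|Δλ| = |7.701e-13 − 2.500e-12| = 1.73e-12 m = 1.73 pm.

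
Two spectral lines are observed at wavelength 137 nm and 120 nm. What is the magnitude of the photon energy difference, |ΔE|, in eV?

1.28 eV

Using E = hc/λ: E₁ = 1.450e-18 J, E₂ = 1.655e-18 J.
|ΔE| = |1.450e-18 − 1.655e-18| = 2.05e-19 J = 1.28 eV.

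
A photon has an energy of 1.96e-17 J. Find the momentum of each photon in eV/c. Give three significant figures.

Take c = 2.99792458e8 m/s, 1 eV = 1.602176634e-19 J.
The photon relation is p = E/c, giving p = 6.538e-26 kg·m/s.
Converting to eV/c: p = 122.3 eV/c ≈ 122 eV/c.

122 eV/c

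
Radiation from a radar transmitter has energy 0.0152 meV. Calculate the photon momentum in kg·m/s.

In SI units: E = 0.0152 meV = 2.4353 × 10^-24 J.
Since p = E/c for a photon, p = 8.123 × 10^-33 kg·m/s.
So p ≈ 8.12 × 10^-33 kg·m/s.

8.12 × 10^-33 kg·m/s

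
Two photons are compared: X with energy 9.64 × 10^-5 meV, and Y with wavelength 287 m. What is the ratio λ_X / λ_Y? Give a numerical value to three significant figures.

0.0448

λ_X = 12.86 m (from energy = 9.64 × 10^-5 meV, via λ = hc/E).
λ_Y = 287.0 m (from wavelength = 287 m, via λ given directly).
Ratio = 12.86 / 287.0 = 0.0448.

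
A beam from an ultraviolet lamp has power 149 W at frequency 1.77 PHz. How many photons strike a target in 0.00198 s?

2.52 × 10^17 photons

Total energy: E_total = P·t = 149 × 0.00198 = 0.2950 J.
Per-photon energy: E = 1.173 × 10^-18 J.
N = E_total / E_photon = 2.52 × 10^17.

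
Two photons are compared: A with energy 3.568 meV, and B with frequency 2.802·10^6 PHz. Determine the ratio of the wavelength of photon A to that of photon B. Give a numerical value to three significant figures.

λ_A = 3.475·10^-4 m (from energy = 3.568 meV, via λ = hc/E).
λ_B = 1.070·10^-13 m (from frequency = 2.802·10^6 PHz, via λ = c/f).
Ratio = 3.475·10^-4 / 1.070·10^-13 = 3.25·10^9.

3.25·10^9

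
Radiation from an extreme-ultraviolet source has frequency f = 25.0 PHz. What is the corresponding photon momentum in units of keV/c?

0.103 keV/c

Use h = 6.62607015e-34 J·s, c = 2.99792458e8 m/s, 1 eV = 1.602176634e-19 J.
In SI units: f = 25.0 PHz = 2.50e16 Hz.
Since p = hf/c for a photon, p = 5.526e-26 kg·m/s.
Converting to keV/c: p = 0.1034 keV/c ≈ 0.103 keV/c.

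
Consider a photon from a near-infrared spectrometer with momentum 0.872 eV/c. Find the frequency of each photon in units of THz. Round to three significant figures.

Convert to SI: p = 0.872 eV/c = 4.6602·10^-28 kg·m/s.
Since f = pc/h for a photon, f = 2.108·10^14 Hz.
Converting to THz: f = 210.8 THz ≈ 211 THz.

211 THz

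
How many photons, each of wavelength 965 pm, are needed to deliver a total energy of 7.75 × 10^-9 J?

3.76 × 10^7 photons

Per-photon energy: E = 2.058 × 10^-16 J (from wavelength = 965 pm).
N = E_total / E_photon = 7.75 × 10^-9 J / 2.058 × 10^-16 J = 3.76 × 10^7.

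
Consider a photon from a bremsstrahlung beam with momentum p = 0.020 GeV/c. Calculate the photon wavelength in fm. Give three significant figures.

62.0 fm

Use h = 6.62607015·10^-34 J·s, c = 2.99792458·10^8 m/s, 1 eV = 1.602176634·10^-19 J.
Convert to SI: p = 0.020 GeV/c = 1.0689·10^-20 kg·m/s.
For a photon λ = h/p, so λ = 6.199·10^-14 m.
Converting to fm: λ = 61.99 fm ≈ 62.0 fm.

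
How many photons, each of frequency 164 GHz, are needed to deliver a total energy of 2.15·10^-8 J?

Per-photon energy: E = 1.087·10^-22 J (from frequency = 164 GHz).
N = E_total / E_photon = 2.15·10^-8 J / 1.087·10^-22 J = 1.98·10^14.

1.98·10^14 photons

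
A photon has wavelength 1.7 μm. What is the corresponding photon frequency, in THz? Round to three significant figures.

176 THz

Take c = 2.99792458 × 10^8 m/s.
In SI units: λ = 1.7 μm = 1.7 × 10^-6 m.
The photon relation is f = c/λ, giving f = 1.763 × 10^14 Hz.
Converting to THz: f = 176.3 THz ≈ 176 THz.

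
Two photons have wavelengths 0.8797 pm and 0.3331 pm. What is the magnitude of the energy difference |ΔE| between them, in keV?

2310 keV

Using E = hc/λ: E₁ = 2.2581 × 10^-13 J, E₂ = 5.9635 × 10^-13 J.
|ΔE| = |2.2581 × 10^-13 − 5.9635 × 10^-13| = 3.71 × 10^-13 J = 2310 keV.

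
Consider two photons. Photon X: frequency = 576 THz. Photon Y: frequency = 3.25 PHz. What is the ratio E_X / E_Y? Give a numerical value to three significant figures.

0.177

E_X = 3.817e-19 J (from frequency = 576 THz, via E = hf).
E_Y = 2.153e-18 J (from frequency = 3.25 PHz, via E = hf).
Ratio = 3.817e-19 / 2.153e-18 = 0.177.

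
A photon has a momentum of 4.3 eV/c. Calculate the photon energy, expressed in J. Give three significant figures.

6.89 × 10^-19 J

Take c = 2.99792458 × 10^8 m/s, 1 eV = 1.602176634 × 10^-19 J.
First convert: p = 4.3 eV/c = 2.2980 × 10^-27 kg·m/s.
Since E = pc for a photon, E = 6.889 × 10^-19 J.
So E ≈ 6.89 × 10^-19 J.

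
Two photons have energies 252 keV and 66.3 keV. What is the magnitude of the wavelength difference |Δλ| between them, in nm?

0.0138 nm

Using λ = hc/E: λ₁ = 4.920e-12 m, λ₂ = 1.870e-11 m.
|Δλ| = |4.920e-12 − 1.870e-11| = 1.38e-11 m = 0.0138 nm.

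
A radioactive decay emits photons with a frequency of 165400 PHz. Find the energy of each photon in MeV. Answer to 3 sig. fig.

0.684 MeV

First convert: f = 165400 PHz = 1.654·10^20 Hz.
Apply E = hf: E = 1.096·10^-13 J.
Converting to MeV: E = 0.6840 MeV ≈ 0.684 MeV.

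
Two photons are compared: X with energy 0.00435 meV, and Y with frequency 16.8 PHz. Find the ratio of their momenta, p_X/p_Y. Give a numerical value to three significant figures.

p_X = 2.325 × 10^-33 kg·m/s (from energy = 0.00435 meV, via p = E/c).
p_Y = 3.713 × 10^-26 kg·m/s (from frequency = 16.8 PHz, via p = hf/c).
Ratio = 2.325 × 10^-33 / 3.713 × 10^-26 = 6.26 × 10^-8.

6.26 × 10^-8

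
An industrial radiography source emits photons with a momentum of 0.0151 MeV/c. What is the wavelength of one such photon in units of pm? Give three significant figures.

(h = 6.62607015e-34 J·s, c = 2.99792458e8 m/s, 1 eV = 1.602176634e-19 J.)
Convert to SI: p = 0.0151 MeV/c = 8.0699e-24 kg·m/s.
For a photon λ = h/p, so λ = 8.211e-11 m.
Converting to pm: λ = 82.11 pm ≈ 82.1 pm.

82.1 pm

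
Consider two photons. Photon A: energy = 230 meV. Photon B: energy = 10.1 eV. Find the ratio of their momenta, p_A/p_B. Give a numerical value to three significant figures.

p_A = 1.229 × 10^-28 kg·m/s (from energy = 230 meV, via p = E/c).
p_B = 5.398 × 10^-27 kg·m/s (from energy = 10.1 eV, via p = E/c).
Ratio = 1.229 × 10^-28 / 5.398 × 10^-27 = 0.0228.

0.0228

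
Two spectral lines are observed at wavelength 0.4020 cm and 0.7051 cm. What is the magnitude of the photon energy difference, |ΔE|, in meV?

0.133 meV

Using E = hc/λ: E₁ = 4.9414e-23 J, E₂ = 2.8173e-23 J.
|ΔE| = |4.9414e-23 − 2.8173e-23| = 2.12e-23 J = 0.133 meV.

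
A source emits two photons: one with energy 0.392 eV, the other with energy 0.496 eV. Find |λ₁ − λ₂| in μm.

0.663 μm

Using λ = hc/E: λ₁ = 3.163e-6 m, λ₂ = 2.500e-6 m.
|Δλ| = |3.163e-6 − 2.500e-6| = 6.63e-7 m = 0.663 μm.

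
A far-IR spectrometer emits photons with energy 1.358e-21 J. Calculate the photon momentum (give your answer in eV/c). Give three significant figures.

8.48e-3 eV/c

Use c = 2.99792458e8 m/s, 1 eV = 1.602176634e-19 J.
Since p = E/c for a photon, p = 4.530e-30 kg·m/s.
Converting to eV/c: p = 0.008476 eV/c ≈ 8.48e-3 eV/c.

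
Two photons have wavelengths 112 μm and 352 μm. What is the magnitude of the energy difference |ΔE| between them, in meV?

Using E = hc/λ: E₁ = 1.774e-21 J, E₂ = 5.643e-22 J.
|ΔE| = |1.774e-21 − 5.643e-22| = 1.21e-21 J = 7.55 meV.

7.55 meV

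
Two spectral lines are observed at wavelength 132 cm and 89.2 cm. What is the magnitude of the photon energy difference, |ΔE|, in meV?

Using E = hc/λ: E₁ = 1.505e-25 J, E₂ = 2.227e-25 J.
|ΔE| = |1.505e-25 − 2.227e-25| = 7.22e-26 J = 4.51e-4 meV.

4.51e-4 meV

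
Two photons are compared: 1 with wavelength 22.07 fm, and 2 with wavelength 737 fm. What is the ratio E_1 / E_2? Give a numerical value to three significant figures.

33.4

E_1 = 9.001 × 10^-12 J (from wavelength = 22.07 fm, via E = hc/λ).
E_2 = 2.695 × 10^-13 J (from wavelength = 737 fm, via E = hc/λ).
Ratio = 9.001 × 10^-12 / 2.695 × 10^-13 = 33.4.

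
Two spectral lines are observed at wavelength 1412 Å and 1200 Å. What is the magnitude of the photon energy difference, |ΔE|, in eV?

1.55 eV

Using E = hc/λ: E₁ = 1.4068 × 10^-18 J, E₂ = 1.6554 × 10^-18 J.
|ΔE| = |1.4068 × 10^-18 − 1.6554 × 10^-18| = 2.49 × 10^-19 J = 1.55 eV.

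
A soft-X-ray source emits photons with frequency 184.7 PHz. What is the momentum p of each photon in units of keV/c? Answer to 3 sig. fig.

(h = 6.62607015 × 10^-34 J·s, c = 2.99792458 × 10^8 m/s, 1 eV = 1.602176634 × 10^-19 J.)
In SI units: f = 184.7 PHz = 1.847 × 10^17 Hz.
Apply p = hf/c: p = 4.082 × 10^-25 kg·m/s.
Converting to keV/c: p = 0.7639 keV/c ≈ 0.764 keV/c.

0.764 keV/c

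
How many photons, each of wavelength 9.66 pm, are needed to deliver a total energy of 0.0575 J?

2.80e12 photons

Per-photon energy: E = 2.056e-14 J (from wavelength = 9.66 pm).
N = E_total / E_photon = 0.0575 J / 2.056e-14 J = 2.80e12.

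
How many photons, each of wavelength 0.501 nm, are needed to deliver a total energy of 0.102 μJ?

2.57e8 photons

Per-photon energy: E = 3.965e-16 J (from wavelength = 0.501 nm).
N = E_total / E_photon = 1.02e-7 J / 3.965e-16 J = 2.57e8.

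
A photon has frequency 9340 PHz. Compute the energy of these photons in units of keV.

Take h = 6.62607015 × 10^-34 J·s, 1 eV = 1.602176634 × 10^-19 J.
Convert to SI: f = 9340 PHz = 9.34 × 10^18 Hz.
The photon relation is E = hf, giving E = 6.189 × 10^-15 J.
Converting to keV: E = 38.63 keV ≈ 38.6 keV.

38.6 keV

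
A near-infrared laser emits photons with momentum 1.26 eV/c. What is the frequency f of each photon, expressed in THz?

305 THz

(h = 6.62607015 × 10^-34 J·s, c = 2.99792458 × 10^8 m/s, 1 eV = 1.602176634 × 10^-19 J.)
In SI units: p = 1.26 eV/c = 6.7338 × 10^-28 kg·m/s.
For a photon f = pc/h, so f = 3.047 × 10^14 Hz.
Converting to THz: f = 304.7 THz ≈ 305 THz.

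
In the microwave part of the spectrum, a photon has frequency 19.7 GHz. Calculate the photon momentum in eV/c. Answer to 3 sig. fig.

First convert: f = 19.7 GHz = 1.97e10 Hz.
For a photon p = hf/c, so p = 4.354e-32 kg·m/s.
Converting to eV/c: p = 8.147e-5 eV/c ≈ 8.15e-5 eV/c.

8.15e-5 eV/c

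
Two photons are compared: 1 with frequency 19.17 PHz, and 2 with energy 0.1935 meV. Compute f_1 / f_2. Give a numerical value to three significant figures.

4.10e5

f_1 = 1.917e16 Hz (from frequency = 19.17 PHz, via f given directly).
f_2 = 4.679e10 Hz (from energy = 0.1935 meV, via f = E/h).
Ratio = 1.917e16 / 4.679e10 = 4.10e5.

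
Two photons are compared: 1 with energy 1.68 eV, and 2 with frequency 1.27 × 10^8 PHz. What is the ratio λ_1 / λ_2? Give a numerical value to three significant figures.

3.13 × 10^8

λ_1 = 7.380 × 10^-7 m (from energy = 1.68 eV, via λ = hc/E).
λ_2 = 2.361 × 10^-15 m (from frequency = 1.27 × 10^8 PHz, via λ = c/f).
Ratio = 7.380 × 10^-7 / 2.361 × 10^-15 = 3.13 × 10^8.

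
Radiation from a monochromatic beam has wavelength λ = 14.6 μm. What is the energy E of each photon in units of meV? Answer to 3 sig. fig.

Use h = 6.62607015 × 10^-34 J·s, c = 2.99792458 × 10^8 m/s, 1 eV = 1.602176634 × 10^-19 J.
In SI units: λ = 14.6 μm = 1.46 × 10^-5 m.
The photon relation is E = hc/λ, giving E = 1.361 × 10^-20 J.
Converting to meV: E = 84.92 meV ≈ 84.9 meV.

84.9 meV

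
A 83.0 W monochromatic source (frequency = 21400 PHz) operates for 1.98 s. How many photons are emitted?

Total energy: E_total = P·t = 83.0 × 1.98 = 164.3 J.
Per-photon energy: E = 1.418 × 10^-14 J.
N = E_total / E_photon = 1.16 × 10^16.

1.16 × 10^16 photons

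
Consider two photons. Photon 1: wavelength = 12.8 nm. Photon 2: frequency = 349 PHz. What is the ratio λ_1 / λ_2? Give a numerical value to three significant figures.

14.9

λ_1 = 1.280 × 10^-8 m (from wavelength = 12.8 nm, via λ given directly).
λ_2 = 8.590 × 10^-10 m (from frequency = 349 PHz, via λ = c/f).
Ratio = 1.280 × 10^-8 / 8.590 × 10^-10 = 14.9.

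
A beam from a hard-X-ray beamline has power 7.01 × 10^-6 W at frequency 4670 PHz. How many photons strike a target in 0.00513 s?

1.16 × 10^7 photons

Total energy: E_total = P·t = 7.01 × 10^-6 × 0.00513 = 3.596 × 10^-8 J.
Per-photon energy: E = 3.094 × 10^-15 J.
N = E_total / E_photon = 1.16 × 10^7.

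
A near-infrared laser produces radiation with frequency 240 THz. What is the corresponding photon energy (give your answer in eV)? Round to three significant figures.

0.993 eV

Use h = 6.62607015·10^-34 J·s, 1 eV = 1.602176634·10^-19 J.
In SI units: f = 240 THz = 2.4·10^14 Hz.
Since E = hf for a photon, E = 1.590·10^-19 J.
Converting to eV: E = 0.9926 eV ≈ 0.993 eV.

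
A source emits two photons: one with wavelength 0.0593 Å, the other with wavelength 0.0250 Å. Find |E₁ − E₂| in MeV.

0.287 MeV

Using E = hc/λ: E₁ = 3.350e-14 J, E₂ = 7.946e-14 J.
|ΔE| = |3.350e-14 − 7.946e-14| = 4.60e-14 J = 0.287 MeV.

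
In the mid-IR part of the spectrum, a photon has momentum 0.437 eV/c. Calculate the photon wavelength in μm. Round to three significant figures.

2.84 μm

(h = 6.62607015e-34 J·s, c = 2.99792458e8 m/s, 1 eV = 1.602176634e-19 J.)
First convert: p = 0.437 eV/c = 2.3355e-28 kg·m/s.
Since λ = h/p for a photon, λ = 2.837e-6 m.
Converting to μm: λ = 2.837 μm ≈ 2.84 μm.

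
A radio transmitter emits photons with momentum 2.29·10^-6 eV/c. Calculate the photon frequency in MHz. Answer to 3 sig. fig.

554 MHz

(h = 6.62607015·10^-34 J·s, c = 2.99792458·10^8 m/s, 1 eV = 1.602176634·10^-19 J.)
In SI units: p = 2.29·10^-6 eV/c = 1.2238·10^-33 kg·m/s.
For a photon f = pc/h, so f = 5.537·10^8 Hz.
Converting to MHz: f = 553.7 MHz ≈ 554 MHz.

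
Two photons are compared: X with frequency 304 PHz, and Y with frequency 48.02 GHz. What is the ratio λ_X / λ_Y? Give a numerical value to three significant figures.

1.58e-7

λ_X = 9.862e-10 m (from frequency = 304 PHz, via λ = c/f).
λ_Y = 0.006243 m (from frequency = 48.02 GHz, via λ = c/f).
Ratio = 9.862e-10 / 0.006243 = 1.58e-7.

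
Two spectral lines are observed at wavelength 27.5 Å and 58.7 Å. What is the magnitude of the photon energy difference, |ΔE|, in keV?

Using E = hc/λ: E₁ = 7.223 × 10^-17 J, E₂ = 3.384 × 10^-17 J.
|ΔE| = |7.223 × 10^-17 − 3.384 × 10^-17| = 3.84 × 10^-17 J = 0.240 keV.

0.240 keV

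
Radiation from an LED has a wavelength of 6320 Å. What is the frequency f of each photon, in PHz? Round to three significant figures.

0.474 PHz

Take c = 2.99792458 × 10^8 m/s.
In SI units: λ = 6320 Å = 6.32 × 10^-7 m.
For a photon f = c/λ, so f = 4.744 × 10^14 Hz.
Converting to PHz: f = 0.4744 PHz ≈ 0.474 PHz.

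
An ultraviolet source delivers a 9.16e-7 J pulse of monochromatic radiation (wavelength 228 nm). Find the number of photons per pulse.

1.05e12 photons

Per-photon energy: E = 8.712e-19 J (from wavelength = 228 nm).
N = E_total / E_photon = 9.16e-7 J / 8.712e-19 J = 1.05e12.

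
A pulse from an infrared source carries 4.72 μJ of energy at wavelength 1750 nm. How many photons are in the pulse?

Per-photon energy: E = 1.135 × 10^-19 J (from wavelength = 1750 nm).
N = E_total / E_photon = 4.72 × 10^-6 J / 1.135 × 10^-19 J = 4.16 × 10^13.

4.16 × 10^13 photons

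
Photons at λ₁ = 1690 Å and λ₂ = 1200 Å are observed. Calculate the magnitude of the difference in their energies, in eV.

Using E = hc/λ: E₁ = 1.175e-18 J, E₂ = 1.655e-18 J.
|ΔE| = |1.175e-18 − 1.655e-18| = 4.80e-19 J = 3.00 eV.

3.00 eV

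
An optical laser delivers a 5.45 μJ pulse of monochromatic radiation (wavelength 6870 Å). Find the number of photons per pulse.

1.88 × 10^13 photons

Per-photon energy: E = 2.891 × 10^-19 J (from wavelength = 6870 Å).
N = E_total / E_photon = 5.45 × 10^-6 J / 2.891 × 10^-19 J = 1.88 × 10^13.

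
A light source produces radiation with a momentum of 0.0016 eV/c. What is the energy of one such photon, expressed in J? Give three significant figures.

In SI units: p = 0.0016 eV/c = 8.5509e-31 kg·m/s.
The photon relation is E = pc, giving E = 2.563e-22 J.
So E ≈ 2.56e-22 J.

2.56e-22 J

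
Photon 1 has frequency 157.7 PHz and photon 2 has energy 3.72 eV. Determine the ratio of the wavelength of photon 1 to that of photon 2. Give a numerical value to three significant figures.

5.70 × 10^-3

λ_1 = 1.901 × 10^-9 m (from frequency = 157.7 PHz, via λ = c/f).
λ_2 = 3.333 × 10^-7 m (from energy = 3.72 eV, via λ = hc/E).
Ratio = 1.901 × 10^-9 / 3.333 × 10^-7 = 5.70 × 10^-3.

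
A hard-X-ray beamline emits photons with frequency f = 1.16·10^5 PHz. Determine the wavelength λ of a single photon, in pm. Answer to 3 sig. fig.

Take c = 2.99792458·10^8 m/s.
Convert to SI: f = 1.16·10^5 PHz = 1.16·10^20 Hz.
Apply λ = c/f: λ = 2.584·10^-12 m.
Converting to pm: λ = 2.584 pm ≈ 2.58 pm.

2.58 pm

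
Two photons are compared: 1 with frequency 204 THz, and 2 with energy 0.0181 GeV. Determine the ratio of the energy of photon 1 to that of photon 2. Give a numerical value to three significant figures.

4.66 × 10^-8

E_1 = 1.352 × 10^-19 J (from frequency = 204 THz, via E = hf).
E_2 = 2.900 × 10^-12 J (from energy = 0.0181 GeV, via E given directly).
Ratio = 1.352 × 10^-19 / 2.900 × 10^-12 = 4.66 × 10^-8.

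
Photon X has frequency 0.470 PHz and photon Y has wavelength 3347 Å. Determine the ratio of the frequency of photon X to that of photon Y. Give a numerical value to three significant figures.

f_X = 4.700 × 10^14 Hz (from frequency = 0.470 PHz, via f given directly).
f_Y = 8.957 × 10^14 Hz (from wavelength = 3347 Å, via f = c/λ).
Ratio = 4.700 × 10^14 / 8.957 × 10^14 = 0.525.

0.525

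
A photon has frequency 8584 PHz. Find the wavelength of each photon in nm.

0.0349 nm

(c = 2.99792458·10^8 m/s.)
First convert: f = 8584 PHz = 8.584·10^18 Hz.
Apply λ = c/f: λ = 3.492·10^-11 m.
Converting to nm: λ = 0.03492 nm ≈ 0.0349 nm.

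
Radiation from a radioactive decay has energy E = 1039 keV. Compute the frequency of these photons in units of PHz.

2.51e5 PHz

Convert to SI: E = 1039 keV = 1.6647e-13 J.
For a photon f = E/h, so f = 2.512e20 Hz.
Converting to PHz: f = 251200 PHz ≈ 2.51e5 PHz.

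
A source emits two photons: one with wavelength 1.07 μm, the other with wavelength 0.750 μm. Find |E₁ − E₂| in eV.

Using E = hc/λ: E₁ = 1.856e-19 J, E₂ = 2.649e-19 J.
|ΔE| = |1.856e-19 − 2.649e-19| = 7.92e-20 J = 0.494 eV.

0.494 eV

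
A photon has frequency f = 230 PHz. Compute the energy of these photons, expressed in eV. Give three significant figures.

Convert to SI: f = 230 PHz = 2.3 × 10^17 Hz.
For a photon E = hf, so E = 1.524 × 10^-16 J.
Converting to eV: E = 951.2 eV ≈ 951 eV.

951 eV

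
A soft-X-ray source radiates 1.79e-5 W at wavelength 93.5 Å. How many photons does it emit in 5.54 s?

4.67e12 photons

Total energy: E_total = P·t = 1.79e-5 × 5.54 = 9.917e-5 J.
Per-photon energy: E = 2.125e-17 J.
N = E_total / E_photon = 4.67e12.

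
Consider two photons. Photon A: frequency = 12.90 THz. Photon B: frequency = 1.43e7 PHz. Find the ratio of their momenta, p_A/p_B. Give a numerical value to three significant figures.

9.02e-10

p_A = 2.851e-29 kg·m/s (from frequency = 12.90 THz, via p = hf/c).
p_B = 3.161e-20 kg·m/s (from frequency = 1.43e7 PHz, via p = hf/c).
Ratio = 2.851e-29 / 3.161e-20 = 9.02e-10.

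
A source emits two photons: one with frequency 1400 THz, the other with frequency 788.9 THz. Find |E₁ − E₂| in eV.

2.53 eV

Using E = hf: E₁ = 9.2765 × 10^-19 J, E₂ = 5.2273 × 10^-19 J.
|ΔE| = |9.2765 × 10^-19 − 5.2273 × 10^-19| = 4.05 × 10^-19 J = 2.53 eV.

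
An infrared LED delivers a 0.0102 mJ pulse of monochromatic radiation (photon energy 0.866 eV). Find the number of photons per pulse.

7.35 × 10^13 photons

Per-photon energy: E = 1.387 × 10^-19 J (from energy = 0.866 eV).
N = E_total / E_photon = 1.02 × 10^-5 J / 1.387 × 10^-19 J = 7.35 × 10^13.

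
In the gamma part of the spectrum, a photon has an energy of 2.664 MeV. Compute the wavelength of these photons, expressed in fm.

465 fm

(h = 6.62607015e-34 J·s, c = 2.99792458e8 m/s, 1 eV = 1.602176634e-19 J.)
Convert to SI: E = 2.664 MeV = 4.2682e-13 J.
The photon relation is λ = hc/E, giving λ = 4.654e-13 m.
Converting to fm: λ = 465.4 fm ≈ 465 fm.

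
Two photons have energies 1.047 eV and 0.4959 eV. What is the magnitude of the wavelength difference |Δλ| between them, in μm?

Using λ = hc/E: λ₁ = 1.1842 × 10^-6 m, λ₂ = 2.5002 × 10^-6 m.
|Δλ| = |1.1842 × 10^-6 − 2.5002 × 10^-6| = 1.32 × 10^-6 m = 1.32 μm.

1.32 μm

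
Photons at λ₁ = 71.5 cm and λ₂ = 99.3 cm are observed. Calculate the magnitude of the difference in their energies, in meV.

Using E = hc/λ: E₁ = 2.778e-25 J, E₂ = 2.000e-25 J.
|ΔE| = |2.778e-25 − 2.000e-25| = 7.78e-26 J = 4.85e-4 meV.

4.85e-4 meV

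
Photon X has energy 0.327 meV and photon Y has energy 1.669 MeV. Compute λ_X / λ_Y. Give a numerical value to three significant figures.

λ_X = 0.003792 m (from energy = 0.327 meV, via λ = hc/E).
λ_Y = 7.429 × 10^-13 m (from energy = 1.669 MeV, via λ = hc/E).
Ratio = 0.003792 / 7.429 × 10^-13 = 5.10 × 10^9.

5.10 × 10^9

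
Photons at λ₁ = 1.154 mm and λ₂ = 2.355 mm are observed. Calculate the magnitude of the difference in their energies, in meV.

Using E = hc/λ: E₁ = 1.7214e-22 J, E₂ = 8.4350e-23 J.
|ΔE| = |1.7214e-22 − 8.4350e-23| = 8.78e-23 J = 0.548 meV.

0.548 meV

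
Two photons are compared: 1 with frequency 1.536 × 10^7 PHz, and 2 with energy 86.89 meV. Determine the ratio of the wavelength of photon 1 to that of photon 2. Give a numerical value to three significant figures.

λ_1 = 1.952 × 10^-14 m (from frequency = 1.536 × 10^7 PHz, via λ = c/f).
λ_2 = 1.427 × 10^-5 m (from energy = 86.89 meV, via λ = hc/E).
Ratio = 1.952 × 10^-14 / 1.427 × 10^-5 = 1.37 × 10^-9.

1.37 × 10^-9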